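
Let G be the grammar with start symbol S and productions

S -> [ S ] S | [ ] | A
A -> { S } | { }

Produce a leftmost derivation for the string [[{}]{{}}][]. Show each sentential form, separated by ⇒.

S ⇒ [S]S   [S -> [ S ] S]
[S]S ⇒ [[S]S]S   [S -> [ S ] S]
[[S]S]S ⇒ [[A]S]S   [S -> A]
[[A]S]S ⇒ [[{}]S]S   [A -> { }]
[[{}]S]S ⇒ [[{}]A]S   [S -> A]
[[{}]A]S ⇒ [[{}]{S}]S   [A -> { S }]
[[{}]{S}]S ⇒ [[{}]{A}]S   [S -> A]
[[{}]{A}]S ⇒ [[{}]{{}}]S   [A -> { }]
[[{}]{{}}]S ⇒ [[{}]{{}}][]   [S -> [ ]]

S ⇒ [S]S ⇒ [[S]S]S ⇒ [[A]S]S ⇒ [[{}]S]S ⇒ [[{}]A]S ⇒ [[{}]{S}]S ⇒ [[{}]{A}]S ⇒ [[{}]{{}}]S ⇒ [[{}]{{}}][]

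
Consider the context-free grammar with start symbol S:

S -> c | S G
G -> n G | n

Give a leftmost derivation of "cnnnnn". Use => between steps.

S => SG   [S -> S G]
SG => cG   [S -> c]
cG => cnG   [G -> n G]
cnG => cnnG   [G -> n G]
cnnG => cnnnG   [G -> n G]
cnnnG => cnnnnG   [G -> n G]
cnnnnG => cnnnnn   [G -> n]

S => SG => cG => cnG => cnnG => cnnnG => cnnnnG => cnnnnn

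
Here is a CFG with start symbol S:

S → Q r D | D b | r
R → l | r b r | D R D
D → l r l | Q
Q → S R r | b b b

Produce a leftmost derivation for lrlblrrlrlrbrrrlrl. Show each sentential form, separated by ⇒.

S ⇒ QrD   [S → Q r D]
QrD ⇒ SRrrD   [Q → S R r]
SRrrD ⇒ QrDRrrD   [S → Q r D]
QrDRrrD ⇒ SRrrDRrrD   [Q → S R r]
SRrrDRrrD ⇒ DbRrrDRrrD   [S → D b]
DbRrrDRrrD ⇒ lrlbRrrDRrrD   [D → l r l]
lrlbRrrDRrrD ⇒ lrlblrrDRrrD   [R → l]
lrlblrrDRrrD ⇒ lrlblrrlrlRrrD   [D → l r l]
lrlblrrlrlRrrD ⇒ lrlblrrlrlrbrrrD   [R → r b r]
lrlblrrlrlrbrrrD ⇒ lrlblrrlrlrbrrrlrl   [D → l r l]

S ⇒ QrD ⇒ SRrrD ⇒ QrDRrrD ⇒ SRrrDRrrD ⇒ DbRrrDRrrD ⇒ lrlbRrrDRrrD ⇒ lrlblrrDRrrD ⇒ lrlblrrlrlRrrD ⇒ lrlblrrlrlrbrrrD ⇒ lrlblrrlrlrbrrrlrl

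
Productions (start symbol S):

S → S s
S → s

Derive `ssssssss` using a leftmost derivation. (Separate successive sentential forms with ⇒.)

S ⇒ Ss   [S → S s]
Ss ⇒ Sss   [S → S s]
Sss ⇒ Ssss   [S → S s]
Ssss ⇒ Sssss   [S → S s]
Sssss ⇒ Ssssss   [S → S s]
Ssssss ⇒ Sssssss   [S → S s]
Sssssss ⇒ Ssssssss   [S → S s]
Ssssssss ⇒ ssssssss   [S → s]

S ⇒ Ss ⇒ Sss ⇒ Ssss ⇒ Sssss ⇒ Ssssss ⇒ Sssssss ⇒ Ssssssss ⇒ ssssssss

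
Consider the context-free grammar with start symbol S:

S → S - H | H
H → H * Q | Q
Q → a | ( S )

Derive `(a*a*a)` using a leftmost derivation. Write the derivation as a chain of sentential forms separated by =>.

S => H => Q => (S) => (H) => (H*Q) => (H*Q*Q) => (Q*Q*Q) => (a*Q*Q) => (a*a*Q) => (a*a*a)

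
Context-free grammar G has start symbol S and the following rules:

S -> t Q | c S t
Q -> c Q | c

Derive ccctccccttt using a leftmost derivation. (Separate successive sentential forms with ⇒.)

S⇒cSt⇒ccStt⇒cccSttt⇒ccctQttt⇒ccctcQttt⇒ccctccQttt⇒ccctcccQttt⇒ccctccccttt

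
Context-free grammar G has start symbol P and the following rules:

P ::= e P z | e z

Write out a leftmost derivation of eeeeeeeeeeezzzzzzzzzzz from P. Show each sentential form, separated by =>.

P=>ePz=>eePzz=>eeePzzz=>eeeePzzzz=>eeeeePzzzzz=>eeeeeePzzzzzz=>eeeeeeePzzzzzzz=>eeeeeeeePzzzzzzzz=>eeeeeeeeePzzzzzzzzz=>eeeeeeeeeePzzzzzzzzzz=>eeeeeeeeeeezzzzzzzzzzz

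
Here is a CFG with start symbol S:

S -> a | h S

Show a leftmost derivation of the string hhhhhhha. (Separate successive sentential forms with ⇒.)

S ⇒ hS   [S -> h S]
hS ⇒ hhS   [S -> h S]
hhS ⇒ hhhS   [S -> h S]
hhhS ⇒ hhhhS   [S -> h S]
hhhhS ⇒ hhhhhS   [S -> h S]
hhhhhS ⇒ hhhhhhS   [S -> h S]
hhhhhhS ⇒ hhhhhhhS   [S -> h S]
hhhhhhhS ⇒ hhhhhhha   [S -> a]

S ⇒ hS ⇒ hhS ⇒ hhhS ⇒ hhhhS ⇒ hhhhhS ⇒ hhhhhhS ⇒ hhhhhhhS ⇒ hhhhhhha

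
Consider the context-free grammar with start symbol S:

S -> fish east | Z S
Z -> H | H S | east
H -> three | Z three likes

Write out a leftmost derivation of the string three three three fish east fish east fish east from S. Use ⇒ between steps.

S ⇒ Z S ⇒ H S ⇒ three S ⇒ three Z S ⇒ three H S S ⇒ three three S S ⇒ three three Z S S ⇒ three three H S S S ⇒ three three three S S S ⇒ three three three fish east S S ⇒ three three three fish east fish east S ⇒ three three three fish east fish east fish east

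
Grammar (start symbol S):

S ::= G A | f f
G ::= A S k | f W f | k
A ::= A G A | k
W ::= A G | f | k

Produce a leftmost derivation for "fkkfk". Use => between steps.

S=>GA=>fWfA=>fAGfA=>fkGfA=>fkkfA=>fkkfk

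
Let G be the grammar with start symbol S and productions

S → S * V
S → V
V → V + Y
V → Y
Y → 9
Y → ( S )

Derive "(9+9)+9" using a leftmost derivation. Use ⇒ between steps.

S ⇒ V   [S → V]
V ⇒ V+Y   [V → V + Y]
V+Y ⇒ Y+Y   [V → Y]
Y+Y ⇒ (S)+Y   [Y → ( S )]
(S)+Y ⇒ (V)+Y   [S → V]
(V)+Y ⇒ (V+Y)+Y   [V → V + Y]
(V+Y)+Y ⇒ (Y+Y)+Y   [V → Y]
(Y+Y)+Y ⇒ (9+Y)+Y   [Y → 9]
(9+Y)+Y ⇒ (9+9)+Y   [Y → 9]
(9+9)+Y ⇒ (9+9)+9   [Y → 9]

S ⇒ V ⇒ V+Y ⇒ Y+Y ⇒ (S)+Y ⇒ (V)+Y ⇒ (V+Y)+Y ⇒ (Y+Y)+Y ⇒ (9+Y)+Y ⇒ (9+9)+Y ⇒ (9+9)+9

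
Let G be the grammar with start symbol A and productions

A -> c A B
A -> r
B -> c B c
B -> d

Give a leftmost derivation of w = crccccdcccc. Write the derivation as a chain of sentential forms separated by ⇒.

A ⇒ cAB   [A -> c A B]
cAB ⇒ crB   [A -> r]
crB ⇒ crcBc   [B -> c B c]
crcBc ⇒ crccBcc   [B -> c B c]
crccBcc ⇒ crcccBccc   [B -> c B c]
crcccBccc ⇒ crccccBcccc   [B -> c B c]
crccccBcccc ⇒ crccccdcccc   [B -> d]

A ⇒ cAB ⇒ crB ⇒ crcBc ⇒ crccBcc ⇒ crcccBccc ⇒ crccccBcccc ⇒ crccccdcccc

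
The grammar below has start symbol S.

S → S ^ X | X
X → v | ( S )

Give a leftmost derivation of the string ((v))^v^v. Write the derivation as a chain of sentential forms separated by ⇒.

S ⇒ S^X   [S → S ^ X]
S^X ⇒ S^X^X   [S → S ^ X]
S^X^X ⇒ X^X^X   [S → X]
X^X^X ⇒ (S)^X^X   [X → ( S )]
(S)^X^X ⇒ (X)^X^X   [S → X]
(X)^X^X ⇒ ((S))^X^X   [X → ( S )]
((S))^X^X ⇒ ((X))^X^X   [S → X]
((X))^X^X ⇒ ((v))^X^X   [X → v]
((v))^X^X ⇒ ((v))^v^X   [X → v]
((v))^v^X ⇒ ((v))^v^v   [X → v]

S⇒S^X⇒S^X^X⇒X^X^X⇒(S)^X^X⇒(X)^X^X⇒((S))^X^X⇒((X))^X^X⇒((v))^X^X⇒((v))^v^X⇒((v))^v^v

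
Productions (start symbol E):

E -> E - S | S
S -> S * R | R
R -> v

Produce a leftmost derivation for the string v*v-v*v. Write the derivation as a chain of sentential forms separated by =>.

E => E-S => S-S => S*R-S => R*R-S => v*R-S => v*v-S => v*v-S*R => v*v-R*R => v*v-v*R => v*v-v*v

E => E-S   [E -> E - S]
E-S => S-S   [E -> S]
S-S => S*R-S   [S -> S * R]
S*R-S => R*R-S   [S -> R]
R*R-S => v*R-S   [R -> v]
v*R-S => v*v-S   [R -> v]
v*v-S => v*v-S*R   [S -> S * R]
v*v-S*R => v*v-R*R   [S -> R]
v*v-R*R => v*v-v*R   [R -> v]
v*v-v*R => v*v-v*v   [R -> v]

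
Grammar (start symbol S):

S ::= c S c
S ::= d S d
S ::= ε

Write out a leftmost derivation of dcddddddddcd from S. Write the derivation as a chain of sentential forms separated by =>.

S => dSd => dcScd => dcdSdcd => dcddSddcd => dcdddSdddcd => dcddddSddddcd => dcddddddddcd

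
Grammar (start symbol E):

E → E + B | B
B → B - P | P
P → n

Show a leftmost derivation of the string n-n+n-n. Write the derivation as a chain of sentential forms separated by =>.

E=>E+B=>B+B=>B-P+B=>P-P+B=>n-P+B=>n-n+B=>n-n+B-P=>n-n+P-P=>n-n+n-P=>n-n+n-n

E => E+B   [E → E + B]
E+B => B+B   [E → B]
B+B => B-P+B   [B → B - P]
B-P+B => P-P+B   [B → P]
P-P+B => n-P+B   [P → n]
n-P+B => n-n+B   [P → n]
n-n+B => n-n+B-P   [B → B - P]
n-n+B-P => n-n+P-P   [B → P]
n-n+P-P => n-n+n-P   [P → n]
n-n+n-P => n-n+n-n   [P → n]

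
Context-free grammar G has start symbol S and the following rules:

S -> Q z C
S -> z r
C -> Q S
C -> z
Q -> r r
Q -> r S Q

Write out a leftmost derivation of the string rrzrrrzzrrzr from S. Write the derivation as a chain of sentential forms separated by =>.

S=>QzC=>rrzC=>rrzQS=>rrzrSQS=>rrzrQzCQS=>rrzrrrzCQS=>rrzrrrzzQS=>rrzrrrzzrrS=>rrzrrrzzrrzr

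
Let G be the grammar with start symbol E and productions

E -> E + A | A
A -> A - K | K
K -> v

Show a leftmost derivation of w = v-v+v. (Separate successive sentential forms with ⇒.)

E ⇒ E+A ⇒ A+A ⇒ A-K+A ⇒ K-K+A ⇒ v-K+A ⇒ v-v+A ⇒ v-v+K ⇒ v-v+v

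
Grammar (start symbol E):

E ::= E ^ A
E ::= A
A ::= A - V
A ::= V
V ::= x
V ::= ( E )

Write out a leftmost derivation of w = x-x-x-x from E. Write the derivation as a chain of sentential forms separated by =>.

E => A => A-V => A-V-V => A-V-V-V => V-V-V-V => x-V-V-V => x-x-V-V => x-x-x-V => x-x-x-x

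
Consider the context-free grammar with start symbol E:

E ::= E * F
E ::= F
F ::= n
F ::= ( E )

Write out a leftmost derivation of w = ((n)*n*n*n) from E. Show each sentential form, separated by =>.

E => F   [E ::= F]
F => (E)   [F ::= ( E )]
(E) => (E*F)   [E ::= E * F]
(E*F) => (E*F*F)   [E ::= E * F]
(E*F*F) => (E*F*F*F)   [E ::= E * F]
(E*F*F*F) => (F*F*F*F)   [E ::= F]
(F*F*F*F) => ((E)*F*F*F)   [F ::= ( E )]
((E)*F*F*F) => ((F)*F*F*F)   [E ::= F]
((F)*F*F*F) => ((n)*F*F*F)   [F ::= n]
((n)*F*F*F) => ((n)*n*F*F)   [F ::= n]
((n)*n*F*F) => ((n)*n*n*F)   [F ::= n]
((n)*n*n*F) => ((n)*n*n*n)   [F ::= n]

E => F => (E) => (E*F) => (E*F*F) => (E*F*F*F) => (F*F*F*F) => ((E)*F*F*F) => ((F)*F*F*F) => ((n)*F*F*F) => ((n)*n*F*F) => ((n)*n*n*F) => ((n)*n*n*n)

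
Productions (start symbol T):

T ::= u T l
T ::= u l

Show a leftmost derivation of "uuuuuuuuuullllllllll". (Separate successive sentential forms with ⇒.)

T⇒uTl⇒uuTll⇒uuuTlll⇒uuuuTllll⇒uuuuuTlllll⇒uuuuuuTllllll⇒uuuuuuuTlllllll⇒uuuuuuuuTllllllll⇒uuuuuuuuuTlllllllll⇒uuuuuuuuuullllllllll

T ⇒ uTl   [T ::= u T l]
uTl ⇒ uuTll   [T ::= u T l]
uuTll ⇒ uuuTlll   [T ::= u T l]
uuuTlll ⇒ uuuuTllll   [T ::= u T l]
uuuuTllll ⇒ uuuuuTlllll   [T ::= u T l]
uuuuuTlllll ⇒ uuuuuuTllllll   [T ::= u T l]
uuuuuuTllllll ⇒ uuuuuuuTlllllll   [T ::= u T l]
uuuuuuuTlllllll ⇒ uuuuuuuuTllllllll   [T ::= u T l]
uuuuuuuuTllllllll ⇒ uuuuuuuuuTlllllllll   [T ::= u T l]
uuuuuuuuuTlllllllll ⇒ uuuuuuuuuullllllllll   [T ::= u l]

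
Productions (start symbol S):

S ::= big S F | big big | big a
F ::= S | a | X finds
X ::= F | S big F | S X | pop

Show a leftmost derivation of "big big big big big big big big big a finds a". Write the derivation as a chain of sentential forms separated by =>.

S => big S F => big big S F F => big big big big F F => big big big big X finds F => big big big big S X finds F => big big big big big big X finds F => big big big big big big S big F finds F => big big big big big big big big big F finds F => big big big big big big big big big a finds F => big big big big big big big big big a finds a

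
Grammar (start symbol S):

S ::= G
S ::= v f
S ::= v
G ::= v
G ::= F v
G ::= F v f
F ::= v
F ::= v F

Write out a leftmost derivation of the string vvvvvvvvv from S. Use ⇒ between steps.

S⇒G⇒Fv⇒vFv⇒vvFv⇒vvvFv⇒vvvvFv⇒vvvvvFv⇒vvvvvvFv⇒vvvvvvvFv⇒vvvvvvvvv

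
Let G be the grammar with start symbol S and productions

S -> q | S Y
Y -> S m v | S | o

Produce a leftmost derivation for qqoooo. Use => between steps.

S=>SY=>qY=>qS=>qSY=>qSYY=>qSYYY=>qSYYYY=>qqYYYY=>qqoYYY=>qqooYY=>qqoooY=>qqoooo

S => SY   [S -> S Y]
SY => qY   [S -> q]
qY => qS   [Y -> S]
qS => qSY   [S -> S Y]
qSY => qSYY   [S -> S Y]
qSYY => qSYYY   [S -> S Y]
qSYYY => qSYYYY   [S -> S Y]
qSYYYY => qqYYYY   [S -> q]
qqYYYY => qqoYYY   [Y -> o]
qqoYYY => qqooYY   [Y -> o]
qqooYY => qqoooY   [Y -> o]
qqoooY => qqoooo   [Y -> o]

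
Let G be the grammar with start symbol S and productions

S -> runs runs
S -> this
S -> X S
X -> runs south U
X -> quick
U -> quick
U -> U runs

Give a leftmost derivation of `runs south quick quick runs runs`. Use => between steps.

S => X S => runs south U S => runs south quick S => runs south quick X S => runs south quick quick S => runs south quick quick runs runs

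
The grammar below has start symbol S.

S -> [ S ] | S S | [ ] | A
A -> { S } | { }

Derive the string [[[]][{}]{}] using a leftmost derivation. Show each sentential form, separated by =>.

S => [S]   [S -> [ S ]]
[S] => [SS]   [S -> S S]
[SS] => [SSS]   [S -> S S]
[SSS] => [[S]SS]   [S -> [ S ]]
[[S]SS] => [[[]]SS]   [S -> [ ]]
[[[]]SS] => [[[]][S]S]   [S -> [ S ]]
[[[]][S]S] => [[[]][A]S]   [S -> A]
[[[]][A]S] => [[[]][{}]S]   [A -> { }]
[[[]][{}]S] => [[[]][{}]A]   [S -> A]
[[[]][{}]A] => [[[]][{}]{}]   [A -> { }]

S => [S] => [SS] => [SSS] => [[S]SS] => [[[]]SS] => [[[]][S]S] => [[[]][A]S] => [[[]][{}]S] => [[[]][{}]A] => [[[]][{}]{}]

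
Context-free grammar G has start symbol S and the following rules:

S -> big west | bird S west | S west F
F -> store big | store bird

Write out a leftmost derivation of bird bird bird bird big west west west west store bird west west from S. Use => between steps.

S => bird S west   [S -> bird S west]
bird S west => bird bird S west west   [S -> bird S west]
bird bird S west west => bird bird S west F west west   [S -> S west F]
bird bird S west F west west => bird bird bird S west west F west west   [S -> bird S west]
bird bird bird S west west F west west => bird bird bird bird S west west west F west west   [S -> bird S west]
bird bird bird bird S west west west F west west => bird bird bird bird big west west west west F west west   [S -> big west]
bird bird bird bird big west west west west F west west => bird bird bird bird big west west west west store bird west west   [F -> store bird]

S => bird S west => bird bird S west west => bird bird S west F west west => bird bird bird S west west F west west => bird bird bird bird S west west west F west west => bird bird bird bird big west west west west F west west => bird bird bird bird big west west west west store bird west west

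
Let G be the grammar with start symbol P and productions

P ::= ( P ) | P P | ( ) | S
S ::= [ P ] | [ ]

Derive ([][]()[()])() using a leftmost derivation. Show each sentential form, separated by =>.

P => PP   [P ::= P P]
PP => (P)P   [P ::= ( P )]
(P)P => (PP)P   [P ::= P P]
(PP)P => (SP)P   [P ::= S]
(SP)P => ([]P)P   [S ::= [ ]]
([]P)P => ([]PP)P   [P ::= P P]
([]PP)P => ([]PPP)P   [P ::= P P]
([]PPP)P => ([]SPP)P   [P ::= S]
([]SPP)P => ([][]PP)P   [S ::= [ ]]
([][]PP)P => ([][]()P)P   [P ::= ( )]
([][]()P)P => ([][]()S)P   [P ::= S]
([][]()S)P => ([][]()[P])P   [S ::= [ P ]]
([][]()[P])P => ([][]()[()])P   [P ::= ( )]
([][]()[()])P => ([][]()[()])()   [P ::= ( )]

P => PP => (P)P => (PP)P => (SP)P => ([]P)P => ([]PP)P => ([]PPP)P => ([]SPP)P => ([][]PP)P => ([][]()P)P => ([][]()S)P => ([][]()[P])P => ([][]()[()])P => ([][]()[()])()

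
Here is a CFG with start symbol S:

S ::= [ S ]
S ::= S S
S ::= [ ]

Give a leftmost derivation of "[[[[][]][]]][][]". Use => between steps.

S => SS => SSS => [S]SS => [[S]]SS => [[SS]]SS => [[[S]S]]SS => [[[SS]S]]SS => [[[[]S]S]]SS => [[[[][]]S]]SS => [[[[][]][]]]SS => [[[[][]][]]][]S => [[[[][]][]]][][]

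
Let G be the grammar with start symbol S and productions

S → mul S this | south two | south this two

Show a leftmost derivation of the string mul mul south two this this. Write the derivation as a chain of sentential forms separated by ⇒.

S ⇒ mul S this   [S → mul S this]
mul S this ⇒ mul mul S this this   [S → mul S this]
mul mul S this this ⇒ mul mul south two this this   [S → south two]

S ⇒ mul S this ⇒ mul mul S this this ⇒ mul mul south two this this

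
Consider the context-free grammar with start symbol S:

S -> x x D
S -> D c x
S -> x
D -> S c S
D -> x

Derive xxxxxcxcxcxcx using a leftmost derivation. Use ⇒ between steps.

S ⇒ Dcx ⇒ ScScx ⇒ xxDcScx ⇒ xxScScScx ⇒ xxxxDcScScx ⇒ xxxxScScScScx ⇒ xxxxxcScScScx ⇒ xxxxxcxcScScx ⇒ xxxxxcxcxcScx ⇒ xxxxxcxcxcxcx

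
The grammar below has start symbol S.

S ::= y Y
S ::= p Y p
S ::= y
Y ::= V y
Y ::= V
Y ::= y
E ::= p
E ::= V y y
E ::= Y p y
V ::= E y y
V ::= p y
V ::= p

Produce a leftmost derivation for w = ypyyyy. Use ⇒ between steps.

S ⇒ yY ⇒ yV ⇒ yEyy ⇒ yVyyyy ⇒ ypyyyy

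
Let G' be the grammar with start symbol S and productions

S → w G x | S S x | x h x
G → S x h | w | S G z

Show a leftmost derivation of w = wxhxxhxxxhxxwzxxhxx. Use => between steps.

S => SSx   [S → S S x]
SSx => wGxSx   [S → w G x]
wGxSx => wSGzxSx   [G → S G z]
wSGzxSx => wSSxGzxSx   [S → S S x]
wSSxGzxSx => wSSxSxGzxSx   [S → S S x]
wSSxSxGzxSx => wxhxSxSxGzxSx   [S → x h x]
wxhxSxSxGzxSx => wxhxxhxxSxGzxSx   [S → x h x]
wxhxxhxxSxGzxSx => wxhxxhxxxhxxGzxSx   [S → x h x]
wxhxxhxxxhxxGzxSx => wxhxxhxxxhxxwzxSx   [G → w]
wxhxxhxxxhxxwzxSx => wxhxxhxxxhxxwzxxhxx   [S → x h x]

S => SSx => wGxSx => wSGzxSx => wSSxGzxSx => wSSxSxGzxSx => wxhxSxSxGzxSx => wxhxxhxxSxGzxSx => wxhxxhxxxhxxGzxSx => wxhxxhxxxhxxwzxSx => wxhxxhxxxhxxwzxxhxx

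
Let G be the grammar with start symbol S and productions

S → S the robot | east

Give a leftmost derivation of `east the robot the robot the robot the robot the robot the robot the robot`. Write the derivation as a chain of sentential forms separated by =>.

S => S the robot => S the robot the robot => S the robot the robot the robot => S the robot the robot the robot the robot => S the robot the robot the robot the robot the robot => S the robot the robot the robot the robot the robot the robot => S the robot the robot the robot the robot the robot the robot the robot => east the robot the robot the robot the robot the robot the robot the robot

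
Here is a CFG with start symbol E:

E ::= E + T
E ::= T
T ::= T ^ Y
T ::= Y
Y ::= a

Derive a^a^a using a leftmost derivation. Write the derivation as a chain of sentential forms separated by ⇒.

E ⇒ T   [E ::= T]
T ⇒ T^Y   [T ::= T ^ Y]
T^Y ⇒ T^Y^Y   [T ::= T ^ Y]
T^Y^Y ⇒ Y^Y^Y   [T ::= Y]
Y^Y^Y ⇒ a^Y^Y   [Y ::= a]
a^Y^Y ⇒ a^a^Y   [Y ::= a]
a^a^Y ⇒ a^a^a   [Y ::= a]

E ⇒ T ⇒ T^Y ⇒ T^Y^Y ⇒ Y^Y^Y ⇒ a^Y^Y ⇒ a^a^Y ⇒ a^a^a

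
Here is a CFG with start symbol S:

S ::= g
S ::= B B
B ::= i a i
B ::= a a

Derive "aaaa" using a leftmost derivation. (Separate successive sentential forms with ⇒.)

S ⇒ BB ⇒ aaB ⇒ aaaa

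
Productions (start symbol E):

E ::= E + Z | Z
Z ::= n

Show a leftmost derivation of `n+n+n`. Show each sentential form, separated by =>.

E=>E+Z=>E+Z+Z=>Z+Z+Z=>n+Z+Z=>n+n+Z=>n+n+n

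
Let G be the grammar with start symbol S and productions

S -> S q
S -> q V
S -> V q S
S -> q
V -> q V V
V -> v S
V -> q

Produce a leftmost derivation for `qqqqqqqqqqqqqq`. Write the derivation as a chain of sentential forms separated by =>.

S => VqS   [S -> V q S]
VqS => qVVqS   [V -> q V V]
qVVqS => qqVqS   [V -> q]
qqVqS => qqqqS   [V -> q]
qqqqS => qqqqqV   [S -> q V]
qqqqqV => qqqqqqVV   [V -> q V V]
qqqqqqVV => qqqqqqqVVV   [V -> q V V]
qqqqqqqVVV => qqqqqqqqVVVV   [V -> q V V]
qqqqqqqqVVVV => qqqqqqqqqVVVVV   [V -> q V V]
qqqqqqqqqVVVVV => qqqqqqqqqqVVVV   [V -> q]
qqqqqqqqqqVVVV => qqqqqqqqqqqVVV   [V -> q]
qqqqqqqqqqqVVV => qqqqqqqqqqqqVV   [V -> q]
qqqqqqqqqqqqVV => qqqqqqqqqqqqqV   [V -> q]
qqqqqqqqqqqqqV => qqqqqqqqqqqqqq   [V -> q]

S => VqS => qVVqS => qqVqS => qqqqS => qqqqqV => qqqqqqVV => qqqqqqqVVV => qqqqqqqqVVVV => qqqqqqqqqVVVVV => qqqqqqqqqqVVVV => qqqqqqqqqqqVVV => qqqqqqqqqqqqVV => qqqqqqqqqqqqqV => qqqqqqqqqqqqqq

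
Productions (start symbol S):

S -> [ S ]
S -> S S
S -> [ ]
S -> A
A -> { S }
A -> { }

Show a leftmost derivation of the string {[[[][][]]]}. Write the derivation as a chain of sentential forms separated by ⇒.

S ⇒ A ⇒ {S} ⇒ {[S]} ⇒ {[[S]]} ⇒ {[[SS]]} ⇒ {[[SSS]]} ⇒ {[[[]SS]]} ⇒ {[[[][]S]]} ⇒ {[[[][][]]]}

S ⇒ A   [S -> A]
A ⇒ {S}   [A -> { S }]
{S} ⇒ {[S]}   [S -> [ S ]]
{[S]} ⇒ {[[S]]}   [S -> [ S ]]
{[[S]]} ⇒ {[[SS]]}   [S -> S S]
{[[SS]]} ⇒ {[[SSS]]}   [S -> S S]
{[[SSS]]} ⇒ {[[[]SS]]}   [S -> [ ]]
{[[[]SS]]} ⇒ {[[[][]S]]}   [S -> [ ]]
{[[[][]S]]} ⇒ {[[[][][]]]}   [S -> [ ]]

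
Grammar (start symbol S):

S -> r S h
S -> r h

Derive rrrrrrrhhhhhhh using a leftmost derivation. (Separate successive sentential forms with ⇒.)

S ⇒ rSh ⇒ rrShh ⇒ rrrShhh ⇒ rrrrShhhh ⇒ rrrrrShhhhh ⇒ rrrrrrShhhhhh ⇒ rrrrrrrhhhhhhh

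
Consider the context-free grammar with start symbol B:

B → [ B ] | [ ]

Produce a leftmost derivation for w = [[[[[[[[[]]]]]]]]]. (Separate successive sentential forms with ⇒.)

B⇒[B]⇒[[B]]⇒[[[B]]]⇒[[[[B]]]]⇒[[[[[B]]]]]⇒[[[[[[B]]]]]]⇒[[[[[[[B]]]]]]]⇒[[[[[[[[B]]]]]]]]⇒[[[[[[[[[]]]]]]]]]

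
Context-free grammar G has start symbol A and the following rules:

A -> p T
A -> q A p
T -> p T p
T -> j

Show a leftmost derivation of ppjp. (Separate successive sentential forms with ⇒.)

A ⇒ pT   [A -> p T]
pT ⇒ ppTp   [T -> p T p]
ppTp ⇒ ppjp   [T -> j]

A ⇒ pT ⇒ ppTp ⇒ ppjp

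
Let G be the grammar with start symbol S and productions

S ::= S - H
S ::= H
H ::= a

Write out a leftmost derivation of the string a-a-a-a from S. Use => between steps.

S => S-H => S-H-H => S-H-H-H => H-H-H-H => a-H-H-H => a-a-H-H => a-a-a-H => a-a-a-a

S => S-H   [S ::= S - H]
S-H => S-H-H   [S ::= S - H]
S-H-H => S-H-H-H   [S ::= S - H]
S-H-H-H => H-H-H-H   [S ::= H]
H-H-H-H => a-H-H-H   [H ::= a]
a-H-H-H => a-a-H-H   [H ::= a]
a-a-H-H => a-a-a-H   [H ::= a]
a-a-a-H => a-a-a-a   [H ::= a]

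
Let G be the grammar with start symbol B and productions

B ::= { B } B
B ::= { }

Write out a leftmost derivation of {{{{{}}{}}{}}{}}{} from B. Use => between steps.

B => {B}B => {{B}B}B => {{{B}B}B}B => {{{{B}B}B}B}B => {{{{{}}B}B}B}B => {{{{{}}{}}B}B}B => {{{{{}}{}}{}}B}B => {{{{{}}{}}{}}{}}B => {{{{{}}{}}{}}{}}{}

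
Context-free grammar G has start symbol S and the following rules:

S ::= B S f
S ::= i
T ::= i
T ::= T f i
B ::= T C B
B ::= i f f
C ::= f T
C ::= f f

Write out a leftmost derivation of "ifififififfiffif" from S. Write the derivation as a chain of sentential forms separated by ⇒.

S ⇒ BSf ⇒ TCBSf ⇒ TfiCBSf ⇒ TfifiCBSf ⇒ TfififiCBSf ⇒ TfifififiCBSf ⇒ ififififiCBSf ⇒ ifififififfBSf ⇒ ifififififfiffSf ⇒ ifififififfiffif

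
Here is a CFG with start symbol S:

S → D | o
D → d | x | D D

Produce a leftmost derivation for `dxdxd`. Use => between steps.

S => D => DD => DDD => DDDD => DDDDD => dDDDD => dxDDD => dxdDD => dxdxD => dxdxd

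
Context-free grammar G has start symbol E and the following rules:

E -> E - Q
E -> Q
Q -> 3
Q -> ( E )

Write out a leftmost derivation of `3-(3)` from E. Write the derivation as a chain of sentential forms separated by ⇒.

E ⇒ E-Q ⇒ Q-Q ⇒ 3-Q ⇒ 3-(E) ⇒ 3-(Q) ⇒ 3-(3)

E ⇒ E-Q   [E -> E - Q]
E-Q ⇒ Q-Q   [E -> Q]
Q-Q ⇒ 3-Q   [Q -> 3]
3-Q ⇒ 3-(E)   [Q -> ( E )]
3-(E) ⇒ 3-(Q)   [E -> Q]
3-(Q) ⇒ 3-(3)   [Q -> 3]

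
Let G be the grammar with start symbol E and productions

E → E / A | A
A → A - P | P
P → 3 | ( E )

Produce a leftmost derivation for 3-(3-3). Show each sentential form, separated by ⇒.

E ⇒ A ⇒ A-P ⇒ P-P ⇒ 3-P ⇒ 3-(E) ⇒ 3-(A) ⇒ 3-(A-P) ⇒ 3-(P-P) ⇒ 3-(3-P) ⇒ 3-(3-3)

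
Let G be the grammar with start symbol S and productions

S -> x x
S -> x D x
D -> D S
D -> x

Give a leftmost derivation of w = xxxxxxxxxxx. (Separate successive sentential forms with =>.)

S=>xDx=>xDSx=>xxSx=>xxxDxx=>xxxDSxx=>xxxDSSxx=>xxxxSSxx=>xxxxxDxSxx=>xxxxxxxSxx=>xxxxxxxxxxx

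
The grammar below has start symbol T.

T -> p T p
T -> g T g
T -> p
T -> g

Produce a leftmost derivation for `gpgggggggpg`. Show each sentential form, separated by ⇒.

T ⇒ gTg ⇒ gpTpg ⇒ gpgTgpg ⇒ gpggTggpg ⇒ gpgggTgggpg ⇒ gpgggggggpg

T ⇒ gTg   [T -> g T g]
gTg ⇒ gpTpg   [T -> p T p]
gpTpg ⇒ gpgTgpg   [T -> g T g]
gpgTgpg ⇒ gpggTggpg   [T -> g T g]
gpggTggpg ⇒ gpgggTgggpg   [T -> g T g]
gpgggTgggpg ⇒ gpgggggggpg   [T -> g]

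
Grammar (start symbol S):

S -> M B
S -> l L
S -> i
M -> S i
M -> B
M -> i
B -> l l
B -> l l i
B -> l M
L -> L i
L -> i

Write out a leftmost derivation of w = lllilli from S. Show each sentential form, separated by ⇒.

S ⇒ MB ⇒ BB ⇒ lMB ⇒ lBB ⇒ llliB ⇒ lllilli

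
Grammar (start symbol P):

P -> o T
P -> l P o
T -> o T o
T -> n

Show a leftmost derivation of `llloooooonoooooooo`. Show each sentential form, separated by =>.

P=>lPo=>llPoo=>lllPooo=>llloTooo=>lllooToooo=>llloooTooooo=>lllooooToooooo=>llloooooTooooooo=>lllooooooToooooooo=>llloooooonoooooooo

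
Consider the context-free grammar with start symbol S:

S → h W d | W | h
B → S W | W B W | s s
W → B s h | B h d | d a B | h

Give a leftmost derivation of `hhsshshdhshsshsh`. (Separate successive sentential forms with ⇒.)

S ⇒ W ⇒ Bsh ⇒ WBWsh ⇒ BshBWsh ⇒ SWshBWsh ⇒ hWdWshBWsh ⇒ hBshdWshBWsh ⇒ hWBWshdWshBWsh ⇒ hhBWshdWshBWsh ⇒ hhssWshdWshBWsh ⇒ hhsshshdWshBWsh ⇒ hhsshshdhshBWsh ⇒ hhsshshdhshssWsh ⇒ hhsshshdhshsshsh

S ⇒ W   [S → W]
W ⇒ Bsh   [W → B s h]
Bsh ⇒ WBWsh   [B → W B W]
WBWsh ⇒ BshBWsh   [W → B s h]
BshBWsh ⇒ SWshBWsh   [B → S W]
SWshBWsh ⇒ hWdWshBWsh   [S → h W d]
hWdWshBWsh ⇒ hBshdWshBWsh   [W → B s h]
hBshdWshBWsh ⇒ hWBWshdWshBWsh   [B → W B W]
hWBWshdWshBWsh ⇒ hhBWshdWshBWsh   [W → h]
hhBWshdWshBWsh ⇒ hhssWshdWshBWsh   [B → s s]
hhssWshdWshBWsh ⇒ hhsshshdWshBWsh   [W → h]
hhsshshdWshBWsh ⇒ hhsshshdhshBWsh   [W → h]
hhsshshdhshBWsh ⇒ hhsshshdhshssWsh   [B → s s]
hhsshshdhshssWsh ⇒ hhsshshdhshsshsh   [W → h]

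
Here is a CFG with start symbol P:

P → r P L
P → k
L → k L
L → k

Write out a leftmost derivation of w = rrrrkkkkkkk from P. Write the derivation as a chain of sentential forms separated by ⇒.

P ⇒ rPL ⇒ rrPLL ⇒ rrrPLLL ⇒ rrrrPLLLL ⇒ rrrrkLLLL ⇒ rrrrkkLLL ⇒ rrrrkkkLL ⇒ rrrrkkkkL ⇒ rrrrkkkkkL ⇒ rrrrkkkkkkL ⇒ rrrrkkkkkkk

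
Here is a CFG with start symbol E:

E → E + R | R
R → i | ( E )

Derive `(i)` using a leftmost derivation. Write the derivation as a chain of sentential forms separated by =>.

E => R   [E → R]
R => (E)   [R → ( E )]
(E) => (R)   [E → R]
(R) => (i)   [R → i]

E=>R=>(E)=>(R)=>(i)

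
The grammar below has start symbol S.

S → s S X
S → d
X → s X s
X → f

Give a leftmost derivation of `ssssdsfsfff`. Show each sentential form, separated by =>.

S => sSX   [S → s S X]
sSX => ssSXX   [S → s S X]
ssSXX => sssSXXX   [S → s S X]
sssSXXX => ssssSXXXX   [S → s S X]
ssssSXXXX => ssssdXXXX   [S → d]
ssssdXXXX => ssssdsXsXXX   [X → s X s]
ssssdsXsXXX => ssssdsfsXXX   [X → f]
ssssdsfsXXX => ssssdsfsfXX   [X → f]
ssssdsfsfXX => ssssdsfsffX   [X → f]
ssssdsfsffX => ssssdsfsfff   [X → f]

S => sSX => ssSXX => sssSXXX => ssssSXXXX => ssssdXXXX => ssssdsXsXXX => ssssdsfsXXX => ssssdsfsfXX => ssssdsfsffX => ssssdsfsfff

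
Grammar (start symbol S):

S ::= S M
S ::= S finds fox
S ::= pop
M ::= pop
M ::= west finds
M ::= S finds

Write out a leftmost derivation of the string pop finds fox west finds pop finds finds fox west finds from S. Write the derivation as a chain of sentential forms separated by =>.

S => S M   [S ::= S M]
S M => S finds fox M   [S ::= S finds fox]
S finds fox M => S M finds fox M   [S ::= S M]
S M finds fox M => S M M finds fox M   [S ::= S M]
S M M finds fox M => S finds fox M M finds fox M   [S ::= S finds fox]
S finds fox M M finds fox M => pop finds fox M M finds fox M   [S ::= pop]
pop finds fox M M finds fox M => pop finds fox west finds M finds fox M   [M ::= west finds]
pop finds fox west finds M finds fox M => pop finds fox west finds S finds finds fox M   [M ::= S finds]
pop finds fox west finds S finds finds fox M => pop finds fox west finds pop finds finds fox M   [S ::= pop]
pop finds fox west finds pop finds finds fox M => pop finds fox west finds pop finds finds fox west finds   [M ::= west finds]

S => S M => S finds fox M => S M finds fox M => S M M finds fox M => S finds fox M M finds fox M => pop finds fox M M finds fox M => pop finds fox west finds M finds fox M => pop finds fox west finds S finds finds fox M => pop finds fox west finds pop finds finds fox M => pop finds fox west finds pop finds finds fox west finds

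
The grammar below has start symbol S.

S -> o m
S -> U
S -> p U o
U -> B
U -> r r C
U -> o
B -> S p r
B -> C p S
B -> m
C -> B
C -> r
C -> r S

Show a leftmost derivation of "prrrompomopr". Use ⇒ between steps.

S ⇒ U ⇒ B ⇒ Spr ⇒ pUopr ⇒ prrCopr ⇒ prrBopr ⇒ prrCpSopr ⇒ prrrSpSopr ⇒ prrrompSopr ⇒ prrrompomopr

S ⇒ U   [S -> U]
U ⇒ B   [U -> B]
B ⇒ Spr   [B -> S p r]
Spr ⇒ pUopr   [S -> p U o]
pUopr ⇒ prrCopr   [U -> r r C]
prrCopr ⇒ prrBopr   [C -> B]
prrBopr ⇒ prrCpSopr   [B -> C p S]
prrCpSopr ⇒ prrrSpSopr   [C -> r S]
prrrSpSopr ⇒ prrrompSopr   [S -> o m]
prrrompSopr ⇒ prrrompomopr   [S -> o m]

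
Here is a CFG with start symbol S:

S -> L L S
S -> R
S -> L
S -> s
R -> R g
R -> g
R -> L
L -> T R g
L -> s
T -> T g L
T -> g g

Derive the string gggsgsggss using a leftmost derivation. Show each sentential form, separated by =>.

S=>LLS=>TRgLS=>TgLRgLS=>TgLgLRgLS=>gggLgLRgLS=>gggsgLRgLS=>gggsgsRgLS=>gggsgsggLS=>gggsgsggsS=>gggsgsggss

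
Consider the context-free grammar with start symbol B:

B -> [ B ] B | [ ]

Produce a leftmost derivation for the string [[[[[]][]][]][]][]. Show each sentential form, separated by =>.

B => [B]B   [B -> [ B ] B]
[B]B => [[B]B]B   [B -> [ B ] B]
[[B]B]B => [[[B]B]B]B   [B -> [ B ] B]
[[[B]B]B]B => [[[[B]B]B]B]B   [B -> [ B ] B]
[[[[B]B]B]B]B => [[[[[]]B]B]B]B   [B -> [ ]]
[[[[[]]B]B]B]B => [[[[[]][]]B]B]B   [B -> [ ]]
[[[[[]][]]B]B]B => [[[[[]][]][]]B]B   [B -> [ ]]
[[[[[]][]][]]B]B => [[[[[]][]][]][]]B   [B -> [ ]]
[[[[[]][]][]][]]B => [[[[[]][]][]][]][]   [B -> [ ]]

B => [B]B => [[B]B]B => [[[B]B]B]B => [[[[B]B]B]B]B => [[[[[]]B]B]B]B => [[[[[]][]]B]B]B => [[[[[]][]][]]B]B => [[[[[]][]][]][]]B => [[[[[]][]][]][]][]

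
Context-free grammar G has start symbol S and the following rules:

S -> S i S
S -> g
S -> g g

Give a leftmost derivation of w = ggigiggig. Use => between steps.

S => SiS   [S -> S i S]
SiS => ggiS   [S -> g g]
ggiS => ggiSiS   [S -> S i S]
ggiSiS => ggiSiSiS   [S -> S i S]
ggiSiSiS => ggigiSiS   [S -> g]
ggigiSiS => ggigiggiS   [S -> g g]
ggigiggiS => ggigiggig   [S -> g]

S => SiS => ggiS => ggiSiS => ggiSiSiS => ggigiSiS => ggigiggiS => ggigiggig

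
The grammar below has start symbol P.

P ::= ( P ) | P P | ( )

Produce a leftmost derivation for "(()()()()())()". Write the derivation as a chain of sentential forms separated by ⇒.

P⇒PP⇒(P)P⇒(PP)P⇒(PPP)P⇒(()PP)P⇒(()PPP)P⇒(()PPPP)P⇒(()()PPP)P⇒(()()()PP)P⇒(()()()()P)P⇒(()()()()())P⇒(()()()()())()

P ⇒ PP   [P ::= P P]
PP ⇒ (P)P   [P ::= ( P )]
(P)P ⇒ (PP)P   [P ::= P P]
(PP)P ⇒ (PPP)P   [P ::= P P]
(PPP)P ⇒ (()PP)P   [P ::= ( )]
(()PP)P ⇒ (()PPP)P   [P ::= P P]
(()PPP)P ⇒ (()PPPP)P   [P ::= P P]
(()PPPP)P ⇒ (()()PPP)P   [P ::= ( )]
(()()PPP)P ⇒ (()()()PP)P   [P ::= ( )]
(()()()PP)P ⇒ (()()()()P)P   [P ::= ( )]
(()()()()P)P ⇒ (()()()()())P   [P ::= ( )]
(()()()()())P ⇒ (()()()()())()   [P ::= ( )]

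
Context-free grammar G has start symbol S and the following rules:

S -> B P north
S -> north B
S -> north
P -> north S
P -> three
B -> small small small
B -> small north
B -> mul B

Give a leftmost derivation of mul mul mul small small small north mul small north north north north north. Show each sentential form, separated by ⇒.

S ⇒ B P north ⇒ mul B P north ⇒ mul mul B P north ⇒ mul mul mul B P north ⇒ mul mul mul small small small P north ⇒ mul mul mul small small small north S north ⇒ mul mul mul small small small north B P north north ⇒ mul mul mul small small small north mul B P north north ⇒ mul mul mul small small small north mul small north P north north ⇒ mul mul mul small small small north mul small north north S north north ⇒ mul mul mul small small small north mul small north north north north north

S ⇒ B P north   [S -> B P north]
B P north ⇒ mul B P north   [B -> mul B]
mul B P north ⇒ mul mul B P north   [B -> mul B]
mul mul B P north ⇒ mul mul mul B P north   [B -> mul B]
mul mul mul B P north ⇒ mul mul mul small small small P north   [B -> small small small]
mul mul mul small small small P north ⇒ mul mul mul small small small north S north   [P -> north S]
mul mul mul small small small north S north ⇒ mul mul mul small small small north B P north north   [S -> B P north]
mul mul mul small small small north B P north north ⇒ mul mul mul small small small north mul B P north north   [B -> mul B]
mul mul mul small small small north mul B P north north ⇒ mul mul mul small small small north mul small north P north north   [B -> small north]
mul mul mul small small small north mul small north P north north ⇒ mul mul mul small small small north mul small north north S north north   [P -> north S]
mul mul mul small small small north mul small north north S north north ⇒ mul mul mul small small small north mul small north north north north north   [S -> north]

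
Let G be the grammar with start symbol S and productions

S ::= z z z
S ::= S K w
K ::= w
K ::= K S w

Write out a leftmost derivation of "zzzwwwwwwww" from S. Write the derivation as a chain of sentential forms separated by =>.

S => SKw   [S ::= S K w]
SKw => SKwKw   [S ::= S K w]
SKwKw => SKwKwKw   [S ::= S K w]
SKwKwKw => SKwKwKwKw   [S ::= S K w]
SKwKwKwKw => zzzKwKwKwKw   [S ::= z z z]
zzzKwKwKwKw => zzzwwKwKwKw   [K ::= w]
zzzwwKwKwKw => zzzwwwwKwKw   [K ::= w]
zzzwwwwKwKw => zzzwwwwwwKw   [K ::= w]
zzzwwwwwwKw => zzzwwwwwwww   [K ::= w]

S => SKw => SKwKw => SKwKwKw => SKwKwKwKw => zzzKwKwKwKw => zzzwwKwKwKw => zzzwwwwKwKw => zzzwwwwwwKw => zzzwwwwwwww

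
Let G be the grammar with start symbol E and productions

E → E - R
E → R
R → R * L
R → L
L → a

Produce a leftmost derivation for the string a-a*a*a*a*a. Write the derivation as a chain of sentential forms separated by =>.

E => E-R   [E → E - R]
E-R => R-R   [E → R]
R-R => L-R   [R → L]
L-R => a-R   [L → a]
a-R => a-R*L   [R → R * L]
a-R*L => a-R*L*L   [R → R * L]
a-R*L*L => a-R*L*L*L   [R → R * L]
a-R*L*L*L => a-R*L*L*L*L   [R → R * L]
a-R*L*L*L*L => a-L*L*L*L*L   [R → L]
a-L*L*L*L*L => a-a*L*L*L*L   [L → a]
a-a*L*L*L*L => a-a*a*L*L*L   [L → a]
a-a*a*L*L*L => a-a*a*a*L*L   [L → a]
a-a*a*a*L*L => a-a*a*a*a*L   [L → a]
a-a*a*a*a*L => a-a*a*a*a*a   [L → a]

E=>E-R=>R-R=>L-R=>a-R=>a-R*L=>a-R*L*L=>a-R*L*L*L=>a-R*L*L*L*L=>a-L*L*L*L*L=>a-a*L*L*L*L=>a-a*a*L*L*L=>a-a*a*a*L*L=>a-a*a*a*a*L=>a-a*a*a*a*a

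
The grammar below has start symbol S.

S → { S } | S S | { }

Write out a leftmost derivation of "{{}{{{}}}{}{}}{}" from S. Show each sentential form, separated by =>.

S => SS => {S}S => {SS}S => {{}S}S => {{}SS}S => {{}{S}S}S => {{}{{S}}S}S => {{}{{{}}}S}S => {{}{{{}}}SS}S => {{}{{{}}}{}S}S => {{}{{{}}}{}{}}S => {{}{{{}}}{}{}}{}

S => SS   [S → S S]
SS => {S}S   [S → { S }]
{S}S => {SS}S   [S → S S]
{SS}S => {{}S}S   [S → { }]
{{}S}S => {{}SS}S   [S → S S]
{{}SS}S => {{}{S}S}S   [S → { S }]
{{}{S}S}S => {{}{{S}}S}S   [S → { S }]
{{}{{S}}S}S => {{}{{{}}}S}S   [S → { }]
{{}{{{}}}S}S => {{}{{{}}}SS}S   [S → S S]
{{}{{{}}}SS}S => {{}{{{}}}{}S}S   [S → { }]
{{}{{{}}}{}S}S => {{}{{{}}}{}{}}S   [S → { }]
{{}{{{}}}{}{}}S => {{}{{{}}}{}{}}{}   [S → { }]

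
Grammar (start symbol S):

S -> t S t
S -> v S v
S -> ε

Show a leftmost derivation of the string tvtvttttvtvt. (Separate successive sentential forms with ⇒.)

S⇒tSt⇒tvSvt⇒tvtStvt⇒tvtvSvtvt⇒tvtvtStvtvt⇒tvtvttSttvtvt⇒tvtvttttvtvt

S ⇒ tSt   [S -> t S t]
tSt ⇒ tvSvt   [S -> v S v]
tvSvt ⇒ tvtStvt   [S -> t S t]
tvtStvt ⇒ tvtvSvtvt   [S -> v S v]
tvtvSvtvt ⇒ tvtvtStvtvt   [S -> t S t]
tvtvtStvtvt ⇒ tvtvttSttvtvt   [S -> t S t]
tvtvttSttvtvt ⇒ tvtvttttvtvt   [S -> ε]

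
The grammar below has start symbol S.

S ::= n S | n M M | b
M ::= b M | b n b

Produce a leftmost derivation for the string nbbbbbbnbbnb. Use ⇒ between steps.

S ⇒ nMM ⇒ nbMM ⇒ nbbMM ⇒ nbbbMM ⇒ nbbbbMM ⇒ nbbbbbMM ⇒ nbbbbbbnbM ⇒ nbbbbbbnbbnb

S ⇒ nMM   [S ::= n M M]
nMM ⇒ nbMM   [M ::= b M]
nbMM ⇒ nbbMM   [M ::= b M]
nbbMM ⇒ nbbbMM   [M ::= b M]
nbbbMM ⇒ nbbbbMM   [M ::= b M]
nbbbbMM ⇒ nbbbbbMM   [M ::= b M]
nbbbbbMM ⇒ nbbbbbbnbM   [M ::= b n b]
nbbbbbbnbM ⇒ nbbbbbbnbbnb   [M ::= b n b]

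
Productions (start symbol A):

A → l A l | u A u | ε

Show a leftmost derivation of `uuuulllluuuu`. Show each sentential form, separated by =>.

A=>uAu=>uuAuu=>uuuAuuu=>uuuuAuuuu=>uuuulAluuuu=>uuuullAlluuuu=>uuuulllluuuu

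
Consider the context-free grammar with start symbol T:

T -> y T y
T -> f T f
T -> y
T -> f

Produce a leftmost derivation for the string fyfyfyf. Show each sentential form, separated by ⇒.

T⇒fTf⇒fyTyf⇒fyfTfyf⇒fyfyfyf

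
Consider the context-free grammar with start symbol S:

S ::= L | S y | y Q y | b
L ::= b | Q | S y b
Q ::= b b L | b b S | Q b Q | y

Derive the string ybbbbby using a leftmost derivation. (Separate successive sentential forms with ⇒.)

S ⇒ yQy ⇒ ybbLy ⇒ ybbQy ⇒ ybbbbLy ⇒ ybbbbby

S ⇒ yQy   [S ::= y Q y]
yQy ⇒ ybbLy   [Q ::= b b L]
ybbLy ⇒ ybbQy   [L ::= Q]
ybbQy ⇒ ybbbbLy   [Q ::= b b L]
ybbbbLy ⇒ ybbbbby   [L ::= b]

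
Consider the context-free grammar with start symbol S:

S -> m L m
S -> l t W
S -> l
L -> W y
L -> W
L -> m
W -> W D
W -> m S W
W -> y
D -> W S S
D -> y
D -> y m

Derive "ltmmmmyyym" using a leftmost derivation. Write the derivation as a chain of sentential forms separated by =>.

S => ltW   [S -> l t W]
ltW => ltWD   [W -> W D]
ltWD => ltWDD   [W -> W D]
ltWDD => ltmSWDD   [W -> m S W]
ltmSWDD => ltmmLmWDD   [S -> m L m]
ltmmLmWDD => ltmmmmWDD   [L -> m]
ltmmmmWDD => ltmmmmyDD   [W -> y]
ltmmmmyDD => ltmmmmyyD   [D -> y]
ltmmmmyyD => ltmmmmyyym   [D -> y m]

S=>ltW=>ltWD=>ltWDD=>ltmSWDD=>ltmmLmWDD=>ltmmmmWDD=>ltmmmmyDD=>ltmmmmyyD=>ltmmmmyyym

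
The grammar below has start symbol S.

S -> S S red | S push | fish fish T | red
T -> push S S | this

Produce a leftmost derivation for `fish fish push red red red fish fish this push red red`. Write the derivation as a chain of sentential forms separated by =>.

S => S S red => fish fish T S red => fish fish push S S S red => fish fish push red S S red => fish fish push red red S red => fish fish push red red S S red red => fish fish push red red red S red red => fish fish push red red red S push red red => fish fish push red red red fish fish T push red red => fish fish push red red red fish fish this push red red

S => S S red   [S -> S S red]
S S red => fish fish T S red   [S -> fish fish T]
fish fish T S red => fish fish push S S S red   [T -> push S S]
fish fish push S S S red => fish fish push red S S red   [S -> red]
fish fish push red S S red => fish fish push red red S red   [S -> red]
fish fish push red red S red => fish fish push red red S S red red   [S -> S S red]
fish fish push red red S S red red => fish fish push red red red S red red   [S -> red]
fish fish push red red red S red red => fish fish push red red red S push red red   [S -> S push]
fish fish push red red red S push red red => fish fish push red red red fish fish T push red red   [S -> fish fish T]
fish fish push red red red fish fish T push red red => fish fish push red red red fish fish this push red red   [T -> this]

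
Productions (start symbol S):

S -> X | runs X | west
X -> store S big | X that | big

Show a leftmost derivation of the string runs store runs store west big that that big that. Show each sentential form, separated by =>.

S => runs X   [S -> runs X]
runs X => runs X that   [X -> X that]
runs X that => runs store S big that   [X -> store S big]
runs store S big that => runs store runs X big that   [S -> runs X]
runs store runs X big that => runs store runs X that big that   [X -> X that]
runs store runs X that big that => runs store runs X that that big that   [X -> X that]
runs store runs X that that big that => runs store runs store S big that that big that   [X -> store S big]
runs store runs store S big that that big that => runs store runs store west big that that big that   [S -> west]

S => runs X => runs X that => runs store S big that => runs store runs X big that => runs store runs X that big that => runs store runs X that that big that => runs store runs store S big that that big that => runs store runs store west big that that big that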